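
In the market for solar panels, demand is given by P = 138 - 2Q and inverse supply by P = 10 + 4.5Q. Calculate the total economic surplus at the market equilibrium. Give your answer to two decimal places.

Equilibrium: 138 - 2Q = 10 + 4.5Q, so Q* = 19.6923 and P* = 98.6154.
Total surplus is the full triangle between the curves from 0 to Q*: (1/2)(19.6923)(138 - 10) = 1260.3077.

1260.31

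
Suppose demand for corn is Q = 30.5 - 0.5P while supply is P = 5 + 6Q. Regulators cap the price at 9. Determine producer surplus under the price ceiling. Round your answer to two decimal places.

1.33

Rewriting demand in inverse form: P = 61 - 2Q.
Free-market equilibrium: 61 - 2Q = 5 + 6Q gives Q* = 7, P* = 47.
At the ceiling price 9, quantity supplied is (9 - 5)/6 = 0.6667; supply is the short side, so Q = 0.6667 trades at P = 9.
PS is the triangle above supply below 9: (1/2)(0.6667)(9 - 5) = 1.3333.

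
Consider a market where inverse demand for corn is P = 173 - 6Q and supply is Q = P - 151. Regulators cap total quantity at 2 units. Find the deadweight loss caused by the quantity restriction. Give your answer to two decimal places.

Rewriting supply in inverse form: P = 151 + Q.
Unrestricted equilibrium: Q* = (173 - 151)/(6 + 1) = 3.1429.
At Q = 2 the demand price is 173 - 6(2) = 161 and the supply price is 151 + (2) = 153.
DWL = (1/2)(gap between curves at 2) x (Q* - 2) = (1/2)(8)(1.1429) = 4.5714.

4.57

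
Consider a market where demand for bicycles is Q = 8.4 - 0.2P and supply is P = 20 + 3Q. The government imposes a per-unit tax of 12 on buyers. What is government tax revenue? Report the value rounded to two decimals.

15.00

Rewriting demand in inverse form: P = 42 - 5Q.
Pre-tax equilibrium: 42 - 5Q = 20 + 3Q gives Q* = 2.75, P* = 28.25.
A tax on buyers shifts demand down by 12: (42 - 12) - 5Q = 20 + 3Q, so Q_t = 1.25. Buyers pay P_b = 35.75; sellers receive P_s = P_b - 12 = 23.75.
Tax revenue = t x Q_t = 12 x 1.25 = 15.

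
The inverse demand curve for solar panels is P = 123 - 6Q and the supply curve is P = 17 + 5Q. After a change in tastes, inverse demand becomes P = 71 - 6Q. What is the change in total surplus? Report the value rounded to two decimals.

Initial equilibrium: Q_0 = 9.6364, P_0 = 65.1818; CS_0 = (1/2)(9.6364)(57.8182) = 278.5785, PS_0 = (1/2)(9.6364)(48.1818) = 232.1488.
New equilibrium: 71 - 6Q = 17 + 5Q gives Q_1 = 4.9091, P_1 = 41.5455; CS_1 = 72.2975, PS_1 = 60.2479.
Change in total surplus = (72.2975 + 60.2479) - (278.5785 + 232.1488) = -378.1818.

-378.18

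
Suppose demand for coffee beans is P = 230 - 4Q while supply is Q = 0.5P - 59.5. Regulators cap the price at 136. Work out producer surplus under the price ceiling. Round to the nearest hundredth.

72.25

Rewriting supply in inverse form: P = 119 + 2Q.
Without the control, 230 - 4Q = 119 + 2Q so Q* = 18.5 and P* = 156.
At P = 136, sellers supply (136 - 119)/2 = 8.5 while buyers want more, so the quantity traded is 8.5 at price 136.
PS is the triangle above supply below 136: (1/2)(8.5)(136 - 119) = 72.25.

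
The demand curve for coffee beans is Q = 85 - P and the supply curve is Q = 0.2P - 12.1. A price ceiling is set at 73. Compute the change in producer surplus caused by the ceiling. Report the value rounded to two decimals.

Rewriting demand in inverse form: P = 85 - Q.
Rewriting supply in inverse form: P = 60.5 + 5Q.
Free-market equilibrium: 85 - Q = 60.5 + 5Q gives Q* = 4.0833, P* = 80.9167.
At P = 73, sellers supply (73 - 60.5)/5 = 2.5 while buyers want more, so the quantity traded is 2.5 at price 73.
PS goes from (1/2)(4.0833)(20.4167) = 41.684 to 15.625 (computed as (73 - 60.5)(2.5) - (1/2)(5)(2.5)^2), a change of -26.059.

-26.06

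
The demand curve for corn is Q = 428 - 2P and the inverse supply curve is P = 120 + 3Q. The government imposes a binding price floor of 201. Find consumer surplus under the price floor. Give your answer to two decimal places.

Rewriting demand in inverse form: P = 214 - 0.5Q.
Without the control, 214 - 0.5Q = 120 + 3Q so Q* = 26.8571 and P* = 200.5714.
At the floor price 201, quantity demanded is (214 - 201)/0.5 = 26; demand is the short side, so Q = 26 trades at P = 201.
CS is the triangle under demand above 201: (1/2)(26)(214 - 201) = 169.

169.00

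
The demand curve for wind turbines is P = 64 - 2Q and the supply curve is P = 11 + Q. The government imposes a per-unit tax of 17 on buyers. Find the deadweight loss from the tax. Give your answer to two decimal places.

48.17

Without the tax, 64 - 2Q = 11 + Q so Q* = 17.6667 and P* = 28.6667.
A tax on buyers shifts demand down by 17: (64 - 17) - 2Q = 11 + Q, so Q_t = 12. Buyers pay P_b = 40; sellers receive P_s = P_b - 17 = 23.
The welfare triangle lost has base Q* - Q_t = 5.6667 and height t = 17, so DWL = (1/2)(5.6667)(17) = 48.1667.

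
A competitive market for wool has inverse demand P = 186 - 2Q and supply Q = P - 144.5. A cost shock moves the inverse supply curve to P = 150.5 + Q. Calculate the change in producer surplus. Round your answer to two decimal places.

-25.67

Rewriting supply in inverse form: P = 144.5 + Q.
Initial equilibrium: Q_0 = 13.8333, P_0 = 158.3333; CS_0 = (1/2)(13.8333)(27.6667) = 191.3611, PS_0 = (1/2)(13.8333)(13.8333) = 95.6806.
New equilibrium: 186 - 2Q = 150.5 + Q gives Q_1 = 11.8333, P_1 = 162.3333; CS_1 = 140.0278, PS_1 = 70.0139.
Change in producer surplus = 70.0139 - 95.6806 = -25.6667.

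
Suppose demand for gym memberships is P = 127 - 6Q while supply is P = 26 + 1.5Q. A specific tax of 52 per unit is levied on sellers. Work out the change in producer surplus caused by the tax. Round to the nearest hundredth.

Without the tax, 127 - 6Q = 26 + 1.5Q so Q* = 13.4667 and P* = 46.2.
With the tax, sellers need 52 more per unit: 127 - 6Q = 26 + 1.5Q + 52, so Q_t = 6.5333. Buyers pay P_b = 87.8; sellers receive P_s = P_b - 52 = 35.8.
Producers lose the trapezoid between P_s and P* out to Q_t plus the triangle from Q_t to Q*: change in PS = 32.0133 - 136.0133 = -104.

-104.00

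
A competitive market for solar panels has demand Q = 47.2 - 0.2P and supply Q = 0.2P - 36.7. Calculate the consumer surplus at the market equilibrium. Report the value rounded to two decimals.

68.91

Rewriting demand in inverse form: P = 236 - 5Q.
Rewriting supply in inverse form: P = 183.5 + 5Q.
Equilibrium: 236 - 5Q = 183.5 + 5Q, so Q* = 5.25 and P* = 209.75.
Consumer surplus is the triangle under demand above P*: (1/2)(5.25)(236 - 209.75) = (1/2)(5.25)(26.25) = 68.9062.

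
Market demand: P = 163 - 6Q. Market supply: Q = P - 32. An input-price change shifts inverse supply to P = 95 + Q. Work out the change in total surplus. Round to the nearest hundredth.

Rewriting supply in inverse form: P = 32 + Q.
Initial equilibrium: Q_0 = 18.7143, P_0 = 50.7143; CS_0 = (1/2)(18.7143)(112.2857) = 1050.6735, PS_0 = (1/2)(18.7143)(18.7143) = 175.1122.
New equilibrium: 163 - 6Q = 95 + Q gives Q_1 = 9.7143, P_1 = 104.7143; CS_1 = 283.102, PS_1 = 47.1837.
Change in total surplus = (283.102 + 47.1837) - (1050.6735 + 175.1122) = -895.5.

-895.50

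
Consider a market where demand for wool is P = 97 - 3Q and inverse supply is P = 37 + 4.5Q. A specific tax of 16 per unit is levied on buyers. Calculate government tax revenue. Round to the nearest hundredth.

93.87

Pre-tax equilibrium: 97 - 3Q = 37 + 4.5Q gives Q* = 8, P* = 73.
With the tax, buyers' net willingness to pay falls by 16: (97 - 16) - 3Q = 37 + 4.5Q, so Q_t = 5.8667. Buyers pay P_b = 79.4; sellers receive P_s = P_b - 16 = 63.4.
Revenue is the tax times quantity traded: 16 x 5.8667 = 93.8667.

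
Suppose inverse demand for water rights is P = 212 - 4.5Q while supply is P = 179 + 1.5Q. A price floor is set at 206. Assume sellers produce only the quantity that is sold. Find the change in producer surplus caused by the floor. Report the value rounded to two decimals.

11.98

Without the control, 212 - 4.5Q = 179 + 1.5Q so Q* = 5.5 and P* = 187.25.
At the floor price 206, quantity demanded is (212 - 206)/4.5 = 1.3333; demand is the short side, so Q = 1.3333 trades at P = 206.
PS goes from (1/2)(5.5)(8.25) = 22.6875 to 34.6667 (computed as (206 - 179)(1.3333) - (1/2)(1.5)(1.3333)^2), a change of 11.9792.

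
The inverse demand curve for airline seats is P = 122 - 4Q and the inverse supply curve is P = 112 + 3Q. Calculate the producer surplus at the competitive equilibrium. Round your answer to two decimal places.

Equilibrium: 122 - 4Q = 112 + 3Q, so Q* = 1.4286 and P* = 116.2857.
PS is the area between P* and the supply curve from 0 to Q*: (1/2)(1.4286)(4.2857) = 3.0612.

3.06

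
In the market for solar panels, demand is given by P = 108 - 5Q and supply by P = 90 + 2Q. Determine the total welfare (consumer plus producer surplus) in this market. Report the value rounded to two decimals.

Set 108 - 5Q = 90 + 2Q, which gives 18 = 7Q, so Q* = 2.5714 and P* = 108 - 5(2.5714) = 95.1429.
Total surplus is the full triangle between the curves from 0 to Q*: (1/2)(2.5714)(108 - 90) = 23.1429.

23.14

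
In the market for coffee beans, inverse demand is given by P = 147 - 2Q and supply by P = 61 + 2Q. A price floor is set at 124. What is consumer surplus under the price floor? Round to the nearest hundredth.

Without the control, 147 - 2Q = 61 + 2Q so Q* = 21.5 and P* = 104.
At the floor price 124, quantity demanded is (147 - 124)/2 = 11.5; demand is the short side, so Q = 11.5 trades at P = 124.
CS is the triangle under demand above 124: (1/2)(11.5)(147 - 124) = 132.25.

132.25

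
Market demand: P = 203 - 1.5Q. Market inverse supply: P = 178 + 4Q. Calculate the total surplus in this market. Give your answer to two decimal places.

Equilibrium: 203 - 1.5Q = 178 + 4Q, so Q* = 4.5455 and P* = 196.1818.
Total surplus is the full triangle between the curves from 0 to Q*: (1/2)(4.5455)(203 - 178) = 56.8182.

56.82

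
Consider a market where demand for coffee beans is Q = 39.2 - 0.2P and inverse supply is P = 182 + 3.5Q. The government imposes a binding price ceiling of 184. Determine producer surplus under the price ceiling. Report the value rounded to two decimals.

Rewriting demand in inverse form: P = 196 - 5Q.
Free-market equilibrium: 196 - 5Q = 182 + 3.5Q gives Q* = 1.6471, P* = 187.7647.
At the ceiling price 184, quantity supplied is (184 - 182)/3.5 = 0.5714; supply is the short side, so Q = 0.5714 trades at P = 184.
PS is the triangle above supply below 184: (1/2)(0.5714)(184 - 182) = 0.5714.

0.57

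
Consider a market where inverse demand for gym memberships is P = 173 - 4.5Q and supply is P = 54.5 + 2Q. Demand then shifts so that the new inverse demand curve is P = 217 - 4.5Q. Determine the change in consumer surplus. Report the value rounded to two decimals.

658.44

Initial equilibrium: Q_0 = 18.2308, P_0 = 90.9615; CS_0 = (1/2)(18.2308)(82.0385) = 747.8121, PS_0 = (1/2)(18.2308)(36.4615) = 332.3609.
New equilibrium: 217 - 4.5Q = 54.5 + 2Q gives Q_1 = 25, P_1 = 104.5; CS_1 = 1406.25, PS_1 = 625.
Change in consumer surplus = 1406.25 - 747.8121 = 658.4379.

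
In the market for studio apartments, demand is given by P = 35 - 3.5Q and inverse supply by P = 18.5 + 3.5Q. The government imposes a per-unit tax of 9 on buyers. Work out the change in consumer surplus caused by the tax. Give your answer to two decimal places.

-7.71

Without the tax, 35 - 3.5Q = 18.5 + 3.5Q so Q* = 2.3571 and P* = 26.75.
A tax on buyers shifts demand down by 9: (35 - 9) - 3.5Q = 18.5 + 3.5Q, so Q_t = 1.0714. Buyers pay P_b = 31.25; sellers receive P_s = P_b - 9 = 22.25.
CS falls from (1/2)(2.3571)(8.25) = 9.7232 to (1/2)(1.0714)(3.75) = 2.0089, a change of -7.7143.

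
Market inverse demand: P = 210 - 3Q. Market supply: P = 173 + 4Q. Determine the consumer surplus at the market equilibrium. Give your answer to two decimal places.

Set 210 - 3Q = 173 + 4Q, which gives 37 = 7Q, so Q* = 5.2857 and P* = 210 - 3(5.2857) = 194.1429.
Consumer surplus is the triangle under demand above P*: (1/2)(5.2857)(210 - 194.1429) = (1/2)(5.2857)(15.8571) = 41.9082.

41.91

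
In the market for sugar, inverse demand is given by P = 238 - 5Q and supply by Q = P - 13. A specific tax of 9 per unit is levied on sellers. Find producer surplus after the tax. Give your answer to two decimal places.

Rewriting supply in inverse form: P = 13 + Q.
Pre-tax equilibrium: 238 - 5Q = 13 + Q gives Q* = 37.5, P* = 50.5.
With the tax, sellers need 9 more per unit: 238 - 5Q = 13 + Q + 9, so Q_t = 36. Buyers pay P_b = 58; sellers receive P_s = P_b - 9 = 49.
PS = (1/2)(Q_t)(P_s - 13) = (1/2)(36)(36) = 648.

648.00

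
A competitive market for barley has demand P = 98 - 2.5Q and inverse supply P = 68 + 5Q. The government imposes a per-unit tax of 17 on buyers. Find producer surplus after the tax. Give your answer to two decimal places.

Without the tax, 98 - 2.5Q = 68 + 5Q so Q* = 4 and P* = 88.
A tax on buyers shifts demand down by 17: (98 - 17) - 2.5Q = 68 + 5Q, so Q_t = 1.7333. Buyers pay P_b = 93.6667; sellers receive P_s = P_b - 17 = 76.6667.
PS = (1/2)(Q_t)(P_s - 68) = (1/2)(1.7333)(8.6667) = 7.5111.

7.51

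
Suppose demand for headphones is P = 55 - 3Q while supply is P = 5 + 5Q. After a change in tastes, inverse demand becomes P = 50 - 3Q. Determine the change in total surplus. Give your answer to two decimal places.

-29.69

Initial equilibrium: Q_0 = 6.25, P_0 = 36.25; CS_0 = (1/2)(6.25)(18.75) = 58.5938, PS_0 = (1/2)(6.25)(31.25) = 97.6562.
New equilibrium: 50 - 3Q = 5 + 5Q gives Q_1 = 5.625, P_1 = 33.125; CS_1 = 47.4609, PS_1 = 79.1016.
Change in total surplus = (47.4609 + 79.1016) - (58.5938 + 97.6562) = -29.6875.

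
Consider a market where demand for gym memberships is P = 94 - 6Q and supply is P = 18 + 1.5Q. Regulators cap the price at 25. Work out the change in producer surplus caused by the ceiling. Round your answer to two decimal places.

Free-market equilibrium: 94 - 6Q = 18 + 1.5Q gives Q* = 10.1333, P* = 33.2.
At P = 25, sellers supply (25 - 18)/1.5 = 4.6667 while buyers want more, so the quantity traded is 4.6667 at price 25.
PS goes from (1/2)(10.1333)(15.2) = 77.0133 to 16.3333 (computed as (25 - 18)(4.6667) - (1/2)(1.5)(4.6667)^2), a change of -60.68.

-60.68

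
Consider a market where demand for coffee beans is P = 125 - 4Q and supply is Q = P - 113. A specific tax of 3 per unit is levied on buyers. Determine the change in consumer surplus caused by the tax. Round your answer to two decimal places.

-5.04

Rewriting supply in inverse form: P = 113 + Q.
Pre-tax equilibrium: 125 - 4Q = 113 + Q gives Q* = 2.4, P* = 115.4.
With the tax, buyers' net willingness to pay falls by 3: (125 - 3) - 4Q = 113 + Q, so Q_t = 1.8. Buyers pay P_b = 117.8; sellers receive P_s = P_b - 3 = 114.8.
Consumers lose the trapezoid between P* and P_b out to Q_t plus the triangle from Q_t to Q*: change in CS = 6.48 - 11.52 = -5.04.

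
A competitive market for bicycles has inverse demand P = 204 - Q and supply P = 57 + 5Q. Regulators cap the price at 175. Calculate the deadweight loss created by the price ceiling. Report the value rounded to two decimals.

2.43

Free-market equilibrium: 204 - Q = 57 + 5Q gives Q* = 24.5, P* = 179.5.
At the ceiling price 175, quantity supplied is (175 - 57)/5 = 23.6; supply is the short side, so Q = 23.6 trades at P = 175.
At Q = 23.6 the demand price is 180.4 and the supply price is 175. Deadweight loss is the triangle between the curves from 23.6 to 24.5: (1/2)(180.4 - 175)(24.5 - 23.6) = 2.43.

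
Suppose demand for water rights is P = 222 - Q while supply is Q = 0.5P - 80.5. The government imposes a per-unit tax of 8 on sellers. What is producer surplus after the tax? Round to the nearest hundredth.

Rewriting supply in inverse form: P = 161 + 2Q.
Pre-tax equilibrium: 222 - Q = 161 + 2Q gives Q* = 20.3333, P* = 201.6667.
A tax on sellers shifts supply up by 8: 222 - Q = 161 + 2Q + 8, so Q_t = 17.6667. Buyers pay P_b = 204.3333; sellers receive P_s = P_b - 8 = 196.3333.
PS = (1/2)(Q_t)(P_s - 161) = (1/2)(17.6667)(35.3333) = 312.1111.

312.11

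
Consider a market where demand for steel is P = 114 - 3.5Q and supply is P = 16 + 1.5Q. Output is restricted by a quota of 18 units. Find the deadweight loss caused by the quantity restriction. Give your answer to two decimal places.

Unrestricted equilibrium: Q* = (114 - 16)/(3.5 + 1.5) = 19.6.
At Q = 18 the demand price is 114 - 3.5(18) = 51 and the supply price is 16 + 1.5(18) = 43.
DWL = (1/2)(gap between curves at 18) x (Q* - 18) = (1/2)(8)(1.6) = 6.4.

6.40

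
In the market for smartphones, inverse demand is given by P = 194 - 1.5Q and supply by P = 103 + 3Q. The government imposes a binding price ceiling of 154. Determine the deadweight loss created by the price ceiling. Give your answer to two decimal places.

23.36

Without the control, 194 - 1.5Q = 103 + 3Q so Q* = 20.2222 and P* = 163.6667.
At the ceiling price 154, quantity supplied is (154 - 103)/3 = 17; supply is the short side, so Q = 17 trades at P = 154.
At Q = 17 the demand price is 168.5 and the supply price is 154. Deadweight loss is the triangle between the curves from 17 to 20.2222: (1/2)(168.5 - 154)(20.2222 - 17) = 23.3611.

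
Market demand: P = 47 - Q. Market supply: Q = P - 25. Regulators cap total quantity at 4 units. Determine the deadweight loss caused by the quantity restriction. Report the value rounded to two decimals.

49.00

Rewriting supply in inverse form: P = 25 + Q.
Unrestricted equilibrium: Q* = (47 - 25)/(1 + 1) = 11.
At Q = 4 the demand price is 47 - (4) = 43 and the supply price is 25 + (4) = 29.
DWL = (1/2)(gap between curves at 4) x (Q* - 4) = (1/2)(14)(7) = 49.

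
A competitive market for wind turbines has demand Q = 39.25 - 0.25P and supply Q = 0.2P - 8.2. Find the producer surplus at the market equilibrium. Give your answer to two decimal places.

Rewriting demand in inverse form: P = 157 - 4Q.
Rewriting supply in inverse form: P = 41 + 5Q.
Set 157 - 4Q = 41 + 5Q, which gives 116 = 9Q, so Q* = 12.8889 and P* = 157 - 4(12.8889) = 105.4444.
PS is the area between P* and the supply curve from 0 to Q*: (1/2)(12.8889)(64.4444) = 415.3086.

415.31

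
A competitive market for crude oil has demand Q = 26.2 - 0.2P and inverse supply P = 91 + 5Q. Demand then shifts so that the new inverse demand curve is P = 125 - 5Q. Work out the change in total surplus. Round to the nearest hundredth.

Rewriting demand in inverse form: P = 131 - 5Q.
Initial equilibrium: Q_0 = 4, P_0 = 111; CS_0 = (1/2)(4)(20) = 40, PS_0 = (1/2)(4)(20) = 40.
New equilibrium: 125 - 5Q = 91 + 5Q gives Q_1 = 3.4, P_1 = 108; CS_1 = 28.9, PS_1 = 28.9.
Change in total surplus = (28.9 + 28.9) - (40 + 40) = -22.2.

-22.20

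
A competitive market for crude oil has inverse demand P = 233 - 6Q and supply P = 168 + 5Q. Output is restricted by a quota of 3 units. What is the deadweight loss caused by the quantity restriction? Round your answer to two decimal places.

46.55

Without the quota, 233 - 6Q = 168 + 5Q gives Q* = 5.9091.
At Q = 3 the demand price is 233 - 6(3) = 215 and the supply price is 168 + 5(3) = 183.
DWL = (1/2)(gap between curves at 3) x (Q* - 3) = (1/2)(32)(2.9091) = 46.5455.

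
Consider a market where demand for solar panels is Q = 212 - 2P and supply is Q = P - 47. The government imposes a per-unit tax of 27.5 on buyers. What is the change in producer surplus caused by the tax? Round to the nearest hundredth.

Rewriting demand in inverse form: P = 106 - 0.5Q.
Rewriting supply in inverse form: P = 47 + Q.
Pre-tax equilibrium: 106 - 0.5Q = 47 + Q gives Q* = 39.3333, P* = 86.3333.
With the tax, buyers' net willingness to pay falls by 27.5: (106 - 27.5) - 0.5Q = 47 + Q, so Q_t = 21. Buyers pay P_b = 95.5; sellers receive P_s = P_b - 27.5 = 68.
PS falls from (1/2)(39.3333)(39.3333) = 773.5556 to (1/2)(21)(21) = 220.5, a change of -553.0556.

-553.06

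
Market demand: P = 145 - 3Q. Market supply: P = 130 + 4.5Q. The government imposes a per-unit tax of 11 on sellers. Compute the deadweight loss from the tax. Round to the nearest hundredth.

8.07

Pre-tax equilibrium: 145 - 3Q = 130 + 4.5Q gives Q* = 2, P* = 139.
A tax on sellers shifts supply up by 11: 145 - 3Q = 130 + 4.5Q + 11, so Q_t = 0.5333. Buyers pay P_b = 143.4; sellers receive P_s = P_b - 11 = 132.4.
Deadweight loss is the triangle between the curves from Q_t to Q*: (1/2)(2 - 0.5333)(11) = 8.0667.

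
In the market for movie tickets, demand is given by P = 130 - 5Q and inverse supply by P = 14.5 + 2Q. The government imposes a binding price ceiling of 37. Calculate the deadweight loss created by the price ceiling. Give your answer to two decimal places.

96.47

Without the control, 130 - 5Q = 14.5 + 2Q so Q* = 16.5 and P* = 47.5.
At P = 37, sellers supply (37 - 14.5)/2 = 11.25 while buyers want more, so the quantity traded is 11.25 at price 37.
At Q = 11.25 the demand price is 73.75 and the supply price is 37. Deadweight loss is the triangle between the curves from 11.25 to 16.5: (1/2)(73.75 - 37)(16.5 - 11.25) = 96.4688.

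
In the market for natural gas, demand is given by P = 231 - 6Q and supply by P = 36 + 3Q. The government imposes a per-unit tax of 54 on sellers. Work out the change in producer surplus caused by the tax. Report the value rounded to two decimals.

-336.00

Pre-tax equilibrium: 231 - 6Q = 36 + 3Q gives Q* = 21.6667, P* = 101.
With the tax, sellers need 54 more per unit: 231 - 6Q = 36 + 3Q + 54, so Q_t = 15.6667. Buyers pay P_b = 137; sellers receive P_s = P_b - 54 = 83.
Producers lose the trapezoid between P_s and P* out to Q_t plus the triangle from Q_t to Q*: change in PS = 368.1667 - 704.1667 = -336.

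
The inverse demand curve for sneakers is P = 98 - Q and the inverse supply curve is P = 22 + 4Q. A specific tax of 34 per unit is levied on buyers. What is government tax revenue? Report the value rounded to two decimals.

Pre-tax equilibrium: 98 - Q = 22 + 4Q gives Q* = 15.2, P* = 82.8.
With the tax, buyers' net willingness to pay falls by 34: (98 - 34) - Q = 22 + 4Q, so Q_t = 8.4. Buyers pay P_b = 89.6; sellers receive P_s = P_b - 34 = 55.6.
Tax revenue = t x Q_t = 34 x 8.4 = 285.6.

285.60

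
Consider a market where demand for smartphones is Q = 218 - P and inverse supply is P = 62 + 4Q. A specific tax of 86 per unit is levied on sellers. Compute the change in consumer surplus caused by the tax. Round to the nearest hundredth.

-388.72

Rewriting demand in inverse form: P = 218 - Q.
Pre-tax equilibrium: 218 - Q = 62 + 4Q gives Q* = 31.2, P* = 186.8.
A tax on sellers shifts supply up by 86: 218 - Q = 62 + 4Q + 86, so Q_t = 14. Buyers pay P_b = 204; sellers receive P_s = P_b - 86 = 118.
Consumers lose the trapezoid between P* and P_b out to Q_t plus the triangle from Q_t to Q*: change in CS = 98 - 486.72 = -388.72.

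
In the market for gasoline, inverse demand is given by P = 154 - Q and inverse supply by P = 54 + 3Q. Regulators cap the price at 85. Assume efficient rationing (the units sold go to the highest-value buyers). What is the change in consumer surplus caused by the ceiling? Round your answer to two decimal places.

347.11

Without the control, 154 - Q = 54 + 3Q so Q* = 25 and P* = 129.
At P = 85, sellers supply (85 - 54)/3 = 10.3333 while buyers want more, so the quantity traded is 10.3333 at price 85.
CS goes from (1/2)(25)(25) = 312.5 to 659.6111 (computed as (154 - 85)(10.3333) - (1/2)(1)(10.3333)^2), a change of 347.1111.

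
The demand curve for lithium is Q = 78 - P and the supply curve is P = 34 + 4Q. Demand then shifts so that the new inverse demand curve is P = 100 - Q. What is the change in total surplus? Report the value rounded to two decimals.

242.00

Rewriting demand in inverse form: P = 78 - Q.
Initial equilibrium: Q_0 = 8.8, P_0 = 69.2; CS_0 = (1/2)(8.8)(8.8) = 38.72, PS_0 = (1/2)(8.8)(35.2) = 154.88.
New equilibrium: 100 - Q = 34 + 4Q gives Q_1 = 13.2, P_1 = 86.8; CS_1 = 87.12, PS_1 = 348.48.
Change in total surplus = (87.12 + 348.48) - (38.72 + 154.88) = 242.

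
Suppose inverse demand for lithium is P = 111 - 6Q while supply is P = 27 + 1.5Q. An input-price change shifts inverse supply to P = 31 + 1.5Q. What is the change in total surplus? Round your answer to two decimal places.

-43.73

Initial equilibrium: Q_0 = 11.2, P_0 = 43.8; CS_0 = (1/2)(11.2)(67.2) = 376.32, PS_0 = (1/2)(11.2)(16.8) = 94.08.
New equilibrium: 111 - 6Q = 31 + 1.5Q gives Q_1 = 10.6667, P_1 = 47; CS_1 = 341.3333, PS_1 = 85.3333.
Change in total surplus = (341.3333 + 85.3333) - (376.32 + 94.08) = -43.7333.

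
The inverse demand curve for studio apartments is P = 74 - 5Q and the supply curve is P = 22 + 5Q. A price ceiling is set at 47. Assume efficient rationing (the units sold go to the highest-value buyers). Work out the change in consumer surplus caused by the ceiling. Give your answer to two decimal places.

Free-market equilibrium: 74 - 5Q = 22 + 5Q gives Q* = 5.2, P* = 48.
At the ceiling price 47, quantity supplied is (47 - 22)/5 = 5; supply is the short side, so Q = 5 trades at P = 47.
CS goes from (1/2)(5.2)(26) = 67.6 to 72.5 (computed as (74 - 47)(5) - (1/2)(5)(5)^2), a change of 4.9.

4.90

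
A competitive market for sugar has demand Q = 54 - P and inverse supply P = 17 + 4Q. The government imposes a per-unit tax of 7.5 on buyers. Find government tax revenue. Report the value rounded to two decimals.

Rewriting demand in inverse form: P = 54 - Q.
Without the tax, 54 - Q = 17 + 4Q so Q* = 7.4 and P* = 46.6.
With the tax, buyers' net willingness to pay falls by 7.5: (54 - 7.5) - Q = 17 + 4Q, so Q_t = 5.9. Buyers pay P_b = 48.1; sellers receive P_s = P_b - 7.5 = 40.6.
Tax revenue = t x Q_t = 7.5 x 5.9 = 44.25.

44.25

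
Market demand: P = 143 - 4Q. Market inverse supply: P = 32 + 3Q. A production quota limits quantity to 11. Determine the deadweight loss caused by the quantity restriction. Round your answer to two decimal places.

Without the quota, 143 - 4Q = 32 + 3Q gives Q* = 15.8571.
At Q = 11 the demand price is 143 - 4(11) = 99 and the supply price is 32 + 3(11) = 65.
DWL = (1/2)(gap between curves at 11) x (Q* - 11) = (1/2)(34)(4.8571) = 82.5714.

82.57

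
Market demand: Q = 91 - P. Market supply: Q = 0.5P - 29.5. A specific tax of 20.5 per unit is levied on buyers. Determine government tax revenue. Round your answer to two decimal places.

78.58

Rewriting demand in inverse form: P = 91 - Q.
Rewriting supply in inverse form: P = 59 + 2Q.
Pre-tax equilibrium: 91 - Q = 59 + 2Q gives Q* = 10.6667, P* = 80.3333.
With the tax, buyers' net willingness to pay falls by 20.5: (91 - 20.5) - Q = 59 + 2Q, so Q_t = 3.8333. Buyers pay P_b = 87.1667; sellers receive P_s = P_b - 20.5 = 66.6667.
Tax revenue = t x Q_t = 20.5 x 3.8333 = 78.5833.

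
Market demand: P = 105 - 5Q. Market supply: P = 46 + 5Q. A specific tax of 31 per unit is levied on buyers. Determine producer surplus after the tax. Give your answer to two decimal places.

Pre-tax equilibrium: 105 - 5Q = 46 + 5Q gives Q* = 5.9, P* = 75.5.
With the tax, buyers' net willingness to pay falls by 31: (105 - 31) - 5Q = 46 + 5Q, so Q_t = 2.8. Buyers pay P_b = 91; sellers receive P_s = P_b - 31 = 60.
PS = (1/2)(Q_t)(P_s - 46) = (1/2)(2.8)(14) = 19.6.

19.60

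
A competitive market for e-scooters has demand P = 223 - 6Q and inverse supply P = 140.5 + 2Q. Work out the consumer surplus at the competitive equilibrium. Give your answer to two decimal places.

319.04

Setting demand equal to supply, 82.5 = 8Q, so Q* = 10.3125 and P* = 161.125.
The demand choke price is 223, so CS = (1/2)(Q*)(223 - P*) = (1/2)(10.3125)(61.875) = 319.043.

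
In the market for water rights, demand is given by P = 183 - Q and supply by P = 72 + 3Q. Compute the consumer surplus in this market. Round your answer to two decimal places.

Equilibrium: 183 - Q = 72 + 3Q, so Q* = 27.75 and P* = 155.25.
The demand choke price is 183, so CS = (1/2)(Q*)(183 - P*) = (1/2)(27.75)(27.75) = 385.0312.

385.03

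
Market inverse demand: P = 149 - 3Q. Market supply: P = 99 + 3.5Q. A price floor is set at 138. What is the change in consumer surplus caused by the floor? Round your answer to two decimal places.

-68.59

Without the control, 149 - 3Q = 99 + 3.5Q so Q* = 7.6923 and P* = 125.9231.
At the floor price 138, quantity demanded is (149 - 138)/3 = 3.6667; demand is the short side, so Q = 3.6667 trades at P = 138.
CS goes from (1/2)(7.6923)(23.0769) = 88.7574 to 20.1667 (computed as (149 - 138)(3.6667) - (1/2)(3)(3.6667)^2), a change of -68.5907.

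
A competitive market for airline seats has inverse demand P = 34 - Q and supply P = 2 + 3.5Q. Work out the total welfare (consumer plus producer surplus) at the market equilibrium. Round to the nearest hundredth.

Setting demand equal to supply, 32 = 4.5Q, so Q* = 7.1111 and P* = 26.8889.
Total surplus is the full triangle between the curves from 0 to Q*: (1/2)(7.1111)(34 - 2) = 113.7778.

113.78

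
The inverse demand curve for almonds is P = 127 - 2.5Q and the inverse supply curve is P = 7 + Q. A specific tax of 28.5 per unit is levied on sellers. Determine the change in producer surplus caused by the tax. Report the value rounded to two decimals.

Without the tax, 127 - 2.5Q = 7 + Q so Q* = 34.2857 and P* = 41.2857.
With the tax, sellers need 28.5 more per unit: 127 - 2.5Q = 7 + Q + 28.5, so Q_t = 26.1429. Buyers pay P_b = 61.6429; sellers receive P_s = P_b - 28.5 = 33.1429.
PS falls from (1/2)(34.2857)(34.2857) = 587.7551 to (1/2)(26.1429)(26.1429) = 341.7245, a change of -246.0306.

-246.03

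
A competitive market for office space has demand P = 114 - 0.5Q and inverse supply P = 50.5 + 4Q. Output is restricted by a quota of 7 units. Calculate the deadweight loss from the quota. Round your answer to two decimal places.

113.78

Without the quota, 114 - 0.5Q = 50.5 + 4Q gives Q* = 14.1111.
At Q = 7 the demand price is 114 - 0.5(7) = 110.5 and the supply price is 50.5 + 4(7) = 78.5.
Deadweight loss is the triangle between the curves from 7 to 14.1111: (1/2)(110.5 - 78.5)(14.1111 - 7) = 113.7778.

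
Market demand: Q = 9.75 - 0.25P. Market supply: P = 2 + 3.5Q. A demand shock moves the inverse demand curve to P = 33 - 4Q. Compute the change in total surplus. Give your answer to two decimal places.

-27.20

Rewriting demand in inverse form: P = 39 - 4Q.
Initial equilibrium: Q_0 = 4.9333, P_0 = 19.2667; CS_0 = (1/2)(4.9333)(19.7333) = 48.6756, PS_0 = (1/2)(4.9333)(17.2667) = 42.5911.
New equilibrium: 33 - 4Q = 2 + 3.5Q gives Q_1 = 4.1333, P_1 = 16.4667; CS_1 = 34.1689, PS_1 = 29.8978.
Change in total surplus = (34.1689 + 29.8978) - (48.6756 + 42.5911) = -27.2.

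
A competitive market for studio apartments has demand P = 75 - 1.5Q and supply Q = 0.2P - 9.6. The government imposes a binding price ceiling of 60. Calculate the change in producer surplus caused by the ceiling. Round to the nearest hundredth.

Rewriting supply in inverse form: P = 48 + 5Q.
Free-market equilibrium: 75 - 1.5Q = 48 + 5Q gives Q* = 4.1538, P* = 68.7692.
At P = 60, sellers supply (60 - 48)/5 = 2.4 while buyers want more, so the quantity traded is 2.4 at price 60.
PS goes from (1/2)(4.1538)(20.7692) = 43.1361 to 14.4 (computed as (60 - 48)(2.4) - (1/2)(5)(2.4)^2), a change of -28.7361.

-28.74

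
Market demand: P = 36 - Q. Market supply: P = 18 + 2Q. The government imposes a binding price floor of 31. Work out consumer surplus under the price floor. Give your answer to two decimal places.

12.50

Without the control, 36 - Q = 18 + 2Q so Q* = 6 and P* = 30.
At the floor price 31, quantity demanded is (36 - 31)/1 = 5; demand is the short side, so Q = 5 trades at P = 31.
CS is the triangle under demand above 31: (1/2)(5)(36 - 31) = 12.5.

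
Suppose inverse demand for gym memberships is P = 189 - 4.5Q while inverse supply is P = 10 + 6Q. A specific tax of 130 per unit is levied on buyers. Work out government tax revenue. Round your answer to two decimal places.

Pre-tax equilibrium: 189 - 4.5Q = 10 + 6Q gives Q* = 17.0476, P* = 112.2857.
With the tax, buyers' net willingness to pay falls by 130: (189 - 130) - 4.5Q = 10 + 6Q, so Q_t = 4.6667. Buyers pay P_b = 168; sellers receive P_s = P_b - 130 = 38.
Revenue is the tax times quantity traded: 130 x 4.6667 = 606.6667.

606.67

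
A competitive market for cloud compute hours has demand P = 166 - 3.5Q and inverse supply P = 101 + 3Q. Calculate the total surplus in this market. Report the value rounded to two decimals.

325.00

Equilibrium: 166 - 3.5Q = 101 + 3Q, so Q* = 10 and P* = 131.
CS = (1/2)(10)(35) = 175 and PS = (1/2)(10)(30) = 150, so total surplus = 325.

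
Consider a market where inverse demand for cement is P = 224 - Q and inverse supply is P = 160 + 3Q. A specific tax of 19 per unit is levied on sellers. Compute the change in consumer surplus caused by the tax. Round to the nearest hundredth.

-64.72

Without the tax, 224 - Q = 160 + 3Q so Q* = 16 and P* = 208.
With the tax, sellers need 19 more per unit: 224 - Q = 160 + 3Q + 19, so Q_t = 11.25. Buyers pay P_b = 212.75; sellers receive P_s = P_b - 19 = 193.75.
CS falls from (1/2)(16)(16) = 128 to (1/2)(11.25)(11.25) = 63.2812, a change of -64.7188.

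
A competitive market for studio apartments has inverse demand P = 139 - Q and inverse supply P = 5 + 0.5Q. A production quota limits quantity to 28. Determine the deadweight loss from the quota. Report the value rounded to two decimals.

Unrestricted equilibrium: Q* = (139 - 5)/(1 + 0.5) = 89.3333.
At Q = 28 the demand price is 139 - (28) = 111 and the supply price is 5 + 0.5(28) = 19.
Deadweight loss is the triangle between the curves from 28 to 89.3333: (1/2)(111 - 19)(89.3333 - 28) = 2821.3333.

2821.33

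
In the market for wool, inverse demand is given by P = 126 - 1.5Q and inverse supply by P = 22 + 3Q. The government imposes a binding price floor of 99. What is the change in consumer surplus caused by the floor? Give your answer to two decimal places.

-157.59

Without the control, 126 - 1.5Q = 22 + 3Q so Q* = 23.1111 and P* = 91.3333.
At the floor price 99, quantity demanded is (126 - 99)/1.5 = 18; demand is the short side, so Q = 18 trades at P = 99.
CS goes from (1/2)(23.1111)(34.6667) = 400.5926 to 243 (computed as (126 - 99)(18) - (1/2)(1.5)(18)^2), a change of -157.5926.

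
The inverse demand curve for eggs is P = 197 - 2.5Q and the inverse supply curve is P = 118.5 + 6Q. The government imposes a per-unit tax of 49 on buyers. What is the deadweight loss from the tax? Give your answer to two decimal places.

141.24

Without the tax, 197 - 2.5Q = 118.5 + 6Q so Q* = 9.2353 and P* = 173.9118.
With the tax, buyers' net willingness to pay falls by 49: (197 - 49) - 2.5Q = 118.5 + 6Q, so Q_t = 3.4706. Buyers pay P_b = 188.3235; sellers receive P_s = P_b - 49 = 139.3235.
The welfare triangle lost has base Q* - Q_t = 5.7647 and height t = 49, so DWL = (1/2)(5.7647)(49) = 141.2353.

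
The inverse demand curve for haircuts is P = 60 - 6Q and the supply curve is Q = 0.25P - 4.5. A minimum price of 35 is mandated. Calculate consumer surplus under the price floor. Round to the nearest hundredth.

Rewriting supply in inverse form: P = 18 + 4Q.
Without the control, 60 - 6Q = 18 + 4Q so Q* = 4.2 and P* = 34.8.
At P = 35, buyers demand (60 - 35)/6 = 4.1667 while sellers would supply more, so the quantity traded is 4.1667 at price 35.
CS is the triangle under demand above 35: (1/2)(4.1667)(60 - 35) = 52.0833.

52.08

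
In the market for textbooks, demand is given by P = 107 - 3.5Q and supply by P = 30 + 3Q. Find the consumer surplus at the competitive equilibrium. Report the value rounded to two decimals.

Set 107 - 3.5Q = 30 + 3Q, which gives 77 = 6.5Q, so Q* = 11.8462 and P* = 107 - 3.5(11.8462) = 65.5385.
The demand choke price is 107, so CS = (1/2)(Q*)(107 - P*) = (1/2)(11.8462)(41.4615) = 245.5799.

245.58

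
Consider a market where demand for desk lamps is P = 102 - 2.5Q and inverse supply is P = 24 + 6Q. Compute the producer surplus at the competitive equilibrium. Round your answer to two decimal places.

252.62

Setting demand equal to supply, 78 = 8.5Q, so Q* = 9.1765 and P* = 79.0588.
Producer surplus is the triangle above supply below P*: (1/2)(9.1765)(79.0588 - 24) = (1/2)(9.1765)(55.0588) = 252.6228.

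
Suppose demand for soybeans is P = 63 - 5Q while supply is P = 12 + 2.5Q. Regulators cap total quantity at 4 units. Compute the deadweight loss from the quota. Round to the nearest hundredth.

Unrestricted equilibrium: Q* = (63 - 12)/(5 + 2.5) = 6.8.
At Q = 4 the demand price is 63 - 5(4) = 43 and the supply price is 12 + 2.5(4) = 22.
Deadweight loss is the triangle between the curves from 4 to 6.8: (1/2)(43 - 22)(6.8 - 4) = 29.4.

29.40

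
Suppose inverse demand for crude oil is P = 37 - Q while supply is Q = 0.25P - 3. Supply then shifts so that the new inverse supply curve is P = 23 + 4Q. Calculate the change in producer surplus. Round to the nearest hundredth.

-34.32

Rewriting supply in inverse form: P = 12 + 4Q.
Initial equilibrium: Q_0 = 5, P_0 = 32; CS_0 = (1/2)(5)(5) = 12.5, PS_0 = (1/2)(5)(20) = 50.
New equilibrium: 37 - Q = 23 + 4Q gives Q_1 = 2.8, P_1 = 34.2; CS_1 = 3.92, PS_1 = 15.68.
Change in producer surplus = 15.68 - 50 = -34.32.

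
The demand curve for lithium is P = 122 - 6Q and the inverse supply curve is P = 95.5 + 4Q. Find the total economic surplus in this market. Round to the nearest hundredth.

Set 122 - 6Q = 95.5 + 4Q, which gives 26.5 = 10Q, so Q* = 2.65 and P* = 122 - 6(2.65) = 106.1.
CS = (1/2)(2.65)(15.9) = 21.0675 and PS = (1/2)(2.65)(10.6) = 14.045, so total surplus = 35.1125.

35.11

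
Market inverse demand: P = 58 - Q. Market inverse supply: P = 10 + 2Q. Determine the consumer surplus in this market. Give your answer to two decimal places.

Set 58 - Q = 10 + 2Q, which gives 48 = 3Q, so Q* = 16 and P* = 58 - (16) = 42.
Consumer surplus is the triangle under demand above P*: (1/2)(16)(58 - 42) = (1/2)(16)(16) = 128.

128.00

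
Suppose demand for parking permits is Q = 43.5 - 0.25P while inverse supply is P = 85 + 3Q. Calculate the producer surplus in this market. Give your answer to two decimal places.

242.48

Rewriting demand in inverse form: P = 174 - 4Q.
Set 174 - 4Q = 85 + 3Q, which gives 89 = 7Q, so Q* = 12.7143 and P* = 174 - 4(12.7143) = 123.1429.
Producer surplus is the triangle above supply below P*: (1/2)(12.7143)(123.1429 - 85) = (1/2)(12.7143)(38.1429) = 242.4796.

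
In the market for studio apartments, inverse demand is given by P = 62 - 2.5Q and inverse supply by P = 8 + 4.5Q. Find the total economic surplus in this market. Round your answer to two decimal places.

Equilibrium: 62 - 2.5Q = 8 + 4.5Q, so Q* = 7.7143 and P* = 42.7143.
Total surplus is the full triangle between the curves from 0 to Q*: (1/2)(7.7143)(62 - 8) = 208.2857.

208.29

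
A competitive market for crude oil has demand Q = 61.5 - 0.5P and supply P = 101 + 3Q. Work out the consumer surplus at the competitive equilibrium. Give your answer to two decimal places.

19.36

Rewriting demand in inverse form: P = 123 - 2Q.
Equilibrium: 123 - 2Q = 101 + 3Q, so Q* = 4.4 and P* = 114.2.
Consumer surplus is the triangle under demand above P*: (1/2)(4.4)(123 - 114.2) = (1/2)(4.4)(8.8) = 19.36.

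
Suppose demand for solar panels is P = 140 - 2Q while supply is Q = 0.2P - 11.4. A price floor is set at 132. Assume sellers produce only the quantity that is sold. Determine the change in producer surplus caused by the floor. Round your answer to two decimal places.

-91.48

Rewriting supply in inverse form: P = 57 + 5Q.
Without the control, 140 - 2Q = 57 + 5Q so Q* = 11.8571 and P* = 116.2857.
At P = 132, buyers demand (140 - 132)/2 = 4 while sellers would supply more, so the quantity traded is 4 at price 132.
PS goes from (1/2)(11.8571)(59.2857) = 351.4796 to 260 (computed as (132 - 57)(4) - (1/2)(5)(4)^2), a change of -91.4796.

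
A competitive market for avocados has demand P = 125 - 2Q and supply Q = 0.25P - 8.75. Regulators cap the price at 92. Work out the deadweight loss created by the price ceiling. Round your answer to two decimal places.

1.69

Rewriting supply in inverse form: P = 35 + 4Q.
Free-market equilibrium: 125 - 2Q = 35 + 4Q gives Q* = 15, P* = 95.
At the ceiling price 92, quantity supplied is (92 - 35)/4 = 14.25; supply is the short side, so Q = 14.25 trades at P = 92.
At Q = 14.25 the demand price is 96.5 and the supply price is 92. Deadweight loss is the triangle between the curves from 14.25 to 15: (1/2)(96.5 - 92)(15 - 14.25) = 1.6875.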